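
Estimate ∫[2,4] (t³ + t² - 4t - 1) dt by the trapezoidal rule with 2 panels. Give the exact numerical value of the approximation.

h = (4 − 2)/2 = 1.
Nodes t₀,…,t₂ = 2, 3, 4.
f(t) = t³ + t² - 4t - 1: f₀=3, f₁=23, f₂=63.
(h/2)·[f₀ + 2f₁ + f₂] = 0.5·(112) = 56.

56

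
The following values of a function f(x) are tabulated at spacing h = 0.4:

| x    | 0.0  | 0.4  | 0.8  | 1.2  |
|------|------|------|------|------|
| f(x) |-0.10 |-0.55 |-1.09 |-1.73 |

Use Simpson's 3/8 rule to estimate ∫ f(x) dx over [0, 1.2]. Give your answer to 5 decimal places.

h = 0.4, n = 3.
(3h/8)·[y₀ + 3y₁ + 3y₂ + y₃] = 0.15·(-6.75) = -1.01250.

-1.01250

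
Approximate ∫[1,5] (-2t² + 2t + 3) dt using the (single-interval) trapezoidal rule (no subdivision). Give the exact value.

T = (b−a)/2 · [f(1) + f(5)] = 2·[3 + (-37)] = -68.

-68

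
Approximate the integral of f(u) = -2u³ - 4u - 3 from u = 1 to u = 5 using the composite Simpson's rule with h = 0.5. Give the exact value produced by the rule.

-372

h = (5 − 1)/8 = 0.5.
Nodes u₀,…,u₈ = 1, 1.5, 2, 2.5, 3, 3.5, 4, 4.5, 5.
f(u) = -2u³ - 4u - 3: f₀=-9, f₁=-15.75, f₂=-27, f₃=-44.25, f₄=-69, f₅=-102.75, f₆=-147, f₇=-203.25, f₈=-273.
(h/3)·[f₀ + 4f₁ + 2f₂ + 4f₃ + 2f₄ + 4f₅ + 2f₆ + 4f₇ + f₈] = 0.166667·(-2232) = -372.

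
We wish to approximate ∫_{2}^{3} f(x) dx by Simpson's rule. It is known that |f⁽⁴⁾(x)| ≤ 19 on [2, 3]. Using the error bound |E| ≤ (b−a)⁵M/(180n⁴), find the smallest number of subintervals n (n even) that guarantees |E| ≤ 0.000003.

14

Need 19/(180n⁴) ≤ 0.000003.
n⁴ ≥ 19/(180·0.000003) = 35185.2 ⇒ n ≥ 13.6959, so the smallest even n is 14. (n must be even for Simpson's rule.)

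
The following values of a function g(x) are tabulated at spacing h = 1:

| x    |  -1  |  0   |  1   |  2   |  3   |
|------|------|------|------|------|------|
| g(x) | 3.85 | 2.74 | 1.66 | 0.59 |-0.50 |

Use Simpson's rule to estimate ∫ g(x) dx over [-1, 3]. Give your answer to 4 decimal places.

h = 1, n = 4.
(h/3)·[y₀ + 4y₁ + 2y₂ + 4y₃ + y₄] = 0.333333·(19.99) = 6.6633.

6.6633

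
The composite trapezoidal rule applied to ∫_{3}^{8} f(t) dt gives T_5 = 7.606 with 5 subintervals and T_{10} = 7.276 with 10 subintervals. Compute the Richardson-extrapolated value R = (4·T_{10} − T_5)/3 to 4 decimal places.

7.1660

R = (4·T_{10} − T_5) / 3 = (4·7.276 − 7.606)/3 = (21.498)/3 = 7.1660.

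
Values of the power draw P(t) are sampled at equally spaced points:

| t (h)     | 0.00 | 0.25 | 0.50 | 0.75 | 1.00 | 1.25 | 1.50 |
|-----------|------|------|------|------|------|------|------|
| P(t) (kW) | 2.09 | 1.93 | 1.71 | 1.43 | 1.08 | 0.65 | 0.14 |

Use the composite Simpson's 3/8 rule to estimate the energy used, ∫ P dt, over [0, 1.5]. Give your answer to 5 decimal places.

h = 0.25, n = 6.
(3h/8)·[y₀ + 3y₁ + 3y₂ + 2y₃ + 3y₄ + 3y₅ + y₆] = 0.09375·(21.20) = 1.98750.

1.98750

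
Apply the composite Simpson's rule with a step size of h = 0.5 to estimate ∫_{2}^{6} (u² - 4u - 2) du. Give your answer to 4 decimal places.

-2.6667

h = (6 − 2)/8 = 0.5.
Nodes u₀,…,u₈ = 2, 2.5, 3, 3.5, 4, 4.5, 5, 5.5, 6.
f(u) = u² - 4u - 2: f₀=-6, f₁=-5.75, f₂=-5, f₃=-3.75, f₄=-2, f₅=0.25, f₆=3, f₇=6.25, f₈=10.
(h/3)·[f₀ + 4f₁ + 2f₂ + 4f₃ + 2f₄ + 4f₅ + 2f₆ + 4f₇ + f₈] = 0.166667·(-16) = -2.6667.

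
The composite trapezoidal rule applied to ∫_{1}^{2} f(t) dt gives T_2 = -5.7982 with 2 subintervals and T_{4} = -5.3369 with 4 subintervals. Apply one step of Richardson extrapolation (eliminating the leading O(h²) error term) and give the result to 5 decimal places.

R = (4·T_{4} − T_2) / 3 = (4·(-5.3369) − (-5.7982))/3 = (-15.5494)/3 = -5.18313.

-5.18313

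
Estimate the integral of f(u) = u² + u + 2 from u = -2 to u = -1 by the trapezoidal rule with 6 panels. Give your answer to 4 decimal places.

2.8380

h = (-1 − (-2))/6 = 0.166667.
Nodes u₀,…,u₆ = -2, -1.833333, -1.666667, -1.5, -1.333333, -1.166667, -1.
f(u) = u² + u + 2: f₀=4, f₁=3.527778, f₂=3.111111, f₃=2.75, f₄=2.444444, f₅=2.194444, f₆=2.
(h/2)·[f₀ + 2f₁ + 2f₂ + 2f₃ + 2f₄ + 2f₅ + f₆] = 0.083333·(34.055556) = 2.8380.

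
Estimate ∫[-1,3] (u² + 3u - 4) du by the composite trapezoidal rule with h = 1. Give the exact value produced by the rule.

6

h = (3 − (-1))/4 = 1.
Nodes u₀,…,u₄ = -1, 0, 1, 2, 3.
f(u) = u² + 3u - 4: f₀=-6, f₁=-4, f₂=0, f₃=6, f₄=14.
(h/2)·[f₀ + 2f₁ + 2f₂ + 2f₃ + f₄] = 0.5·(12) = 6.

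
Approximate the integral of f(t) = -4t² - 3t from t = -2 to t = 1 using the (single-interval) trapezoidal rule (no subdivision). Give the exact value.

T = (b−a)/2 · [f(-2) + f(1)] = 1.5·[(-10) + (-7)] = -25.5.

-25.5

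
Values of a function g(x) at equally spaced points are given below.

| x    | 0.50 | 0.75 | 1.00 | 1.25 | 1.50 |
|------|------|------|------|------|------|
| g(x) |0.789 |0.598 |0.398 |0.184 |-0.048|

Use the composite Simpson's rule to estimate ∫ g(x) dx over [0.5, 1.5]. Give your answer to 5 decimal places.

h = 0.25, n = 4.
(h/3)·[y₀ + 4y₁ + 2y₂ + 4y₃ + y₄] = 0.083333·(4.665) = 0.38875.

0.38875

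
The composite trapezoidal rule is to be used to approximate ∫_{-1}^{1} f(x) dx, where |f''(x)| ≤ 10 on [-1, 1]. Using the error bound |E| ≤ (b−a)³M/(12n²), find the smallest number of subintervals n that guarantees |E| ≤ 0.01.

Need 80/(12n²) ≤ 0.01.
n² ≥ 80/(12·0.01) = 666.667 ⇒ n ≥ 25.8199, so the smallest n is 26.

26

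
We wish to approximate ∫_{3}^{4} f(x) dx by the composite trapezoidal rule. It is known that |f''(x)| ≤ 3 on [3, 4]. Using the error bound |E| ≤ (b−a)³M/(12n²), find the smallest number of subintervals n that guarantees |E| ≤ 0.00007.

60

Need 3/(12n²) ≤ 0.00007.
n² ≥ 3/(12·0.00007) = 3571.43 ⇒ n ≥ 59.7614, so the smallest n is 60.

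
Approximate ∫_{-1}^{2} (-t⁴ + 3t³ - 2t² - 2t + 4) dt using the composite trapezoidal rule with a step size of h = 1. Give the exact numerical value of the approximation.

h = (2 − (-1))/3 = 1.
Nodes t₀,…,t₃ = -1, 0, 1, 2.
f(t) = -t⁴ + 3t³ - 2t² - 2t + 4: f₀=0, f₁=4, f₂=2, f₃=0.
(h/2)·[f₀ + 2f₁ + 2f₂ + f₃] = 0.5·(12) = 6.

6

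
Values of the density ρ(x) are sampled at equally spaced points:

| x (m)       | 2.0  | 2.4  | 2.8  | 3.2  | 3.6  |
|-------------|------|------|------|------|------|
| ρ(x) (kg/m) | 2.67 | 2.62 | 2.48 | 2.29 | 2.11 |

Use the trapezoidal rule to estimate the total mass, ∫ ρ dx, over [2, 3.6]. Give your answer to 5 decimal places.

3.91200

h = 0.4, n = 4.
(h/2)·[y₀ + 2y₁ + 2y₂ + 2y₃ + y₄] = 0.2·(19.56) = 3.91200.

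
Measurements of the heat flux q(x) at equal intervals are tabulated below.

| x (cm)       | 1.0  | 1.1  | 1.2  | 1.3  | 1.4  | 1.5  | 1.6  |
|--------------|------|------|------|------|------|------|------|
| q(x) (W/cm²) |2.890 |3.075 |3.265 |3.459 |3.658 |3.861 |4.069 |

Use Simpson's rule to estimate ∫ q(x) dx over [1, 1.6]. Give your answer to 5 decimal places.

h = 0.1, n = 6.
(h/3)·[y₀ + 4y₁ + 2y₂ + 4y₃ + 2y₄ + 4y₅ + y₆] = 0.033333·(62.385) = 2.07950.

2.07950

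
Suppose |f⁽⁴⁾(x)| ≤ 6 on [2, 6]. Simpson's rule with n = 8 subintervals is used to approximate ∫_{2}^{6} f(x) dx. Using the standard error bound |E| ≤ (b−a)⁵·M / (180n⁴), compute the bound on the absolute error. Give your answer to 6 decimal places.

|E| ≤ (4)⁵·6 / (180·8⁴) = 6144/737280 = 0.008333.

0.008333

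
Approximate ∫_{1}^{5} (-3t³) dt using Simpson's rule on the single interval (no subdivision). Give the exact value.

-468

S = (b−a)/6 · [f(1) + 4f(3) + f(5)] = 0.666667·[(-3) + 4·(-81) + (-375)] = -468.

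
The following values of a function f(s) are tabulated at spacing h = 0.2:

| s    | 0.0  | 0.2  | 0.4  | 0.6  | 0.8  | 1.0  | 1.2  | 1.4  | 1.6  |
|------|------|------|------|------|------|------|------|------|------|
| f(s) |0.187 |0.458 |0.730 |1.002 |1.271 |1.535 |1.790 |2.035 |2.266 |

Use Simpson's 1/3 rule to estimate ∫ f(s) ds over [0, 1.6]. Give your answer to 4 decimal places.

2.0103

h = 0.2, n = 8.
(h/3)·[y₀ + 4y₁ + 2y₂ + 4y₃ + 2y₄ + 4y₅ + 2y₆ + 4y₇ + y₈] = 0.066667·(30.155) = 2.0103.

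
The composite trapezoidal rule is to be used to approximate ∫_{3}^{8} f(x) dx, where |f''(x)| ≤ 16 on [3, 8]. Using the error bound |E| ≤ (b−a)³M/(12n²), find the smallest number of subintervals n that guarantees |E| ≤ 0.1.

Need 2000/(12n²) ≤ 0.1.
n² ≥ 2000/(12·0.1) = 1666.67 ⇒ n ≥ 40.8248, so the smallest n is 41.

41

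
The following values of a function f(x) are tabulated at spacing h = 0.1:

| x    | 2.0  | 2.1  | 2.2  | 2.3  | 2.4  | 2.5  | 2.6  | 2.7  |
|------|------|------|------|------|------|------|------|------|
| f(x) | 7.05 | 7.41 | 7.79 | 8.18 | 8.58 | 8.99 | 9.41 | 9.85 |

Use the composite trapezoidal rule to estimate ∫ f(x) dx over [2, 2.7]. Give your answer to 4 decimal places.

5.8810

h = 0.1, n = 7.
(h/2)·[y₀ + 2y₁ + 2y₂ + 2y₃ + 2y₄ + 2y₅ + 2y₆ + y₇] = 0.05·(117.62) = 5.8810.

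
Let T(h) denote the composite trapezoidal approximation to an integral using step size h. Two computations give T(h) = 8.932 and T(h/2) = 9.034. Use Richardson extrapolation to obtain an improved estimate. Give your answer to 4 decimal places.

9.0680

R = (4·T(h/2) − T(h)) / 3 = (4·9.034 − 8.932)/3 = (27.204)/3 = 9.0680.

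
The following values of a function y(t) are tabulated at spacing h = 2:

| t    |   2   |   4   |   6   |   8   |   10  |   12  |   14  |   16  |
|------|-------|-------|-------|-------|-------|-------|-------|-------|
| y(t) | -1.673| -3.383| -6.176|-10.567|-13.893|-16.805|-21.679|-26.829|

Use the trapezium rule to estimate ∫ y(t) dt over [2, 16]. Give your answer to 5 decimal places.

h = 2, n = 7.
(h/2)·[y₀ + 2y₁ + 2y₂ + 2y₃ + 2y₄ + 2y₅ + 2y₆ + y₇] = 1·(-173.508) = -173.50800.

-173.50800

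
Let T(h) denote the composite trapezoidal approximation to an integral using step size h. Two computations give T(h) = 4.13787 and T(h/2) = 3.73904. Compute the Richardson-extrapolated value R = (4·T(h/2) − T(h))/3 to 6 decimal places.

R = (4·T(h/2) − T(h)) / 3 = (4·3.73904 − 4.13787)/3 = (10.81829)/3 = 3.606097.

3.606097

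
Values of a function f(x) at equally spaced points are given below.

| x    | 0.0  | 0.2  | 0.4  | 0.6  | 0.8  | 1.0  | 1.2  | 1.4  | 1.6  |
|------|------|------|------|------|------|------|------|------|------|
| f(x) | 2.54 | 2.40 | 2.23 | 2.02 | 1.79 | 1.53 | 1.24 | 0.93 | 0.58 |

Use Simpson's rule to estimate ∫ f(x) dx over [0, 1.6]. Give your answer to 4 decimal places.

2.7440

h = 0.2, n = 8.
(h/3)·[y₀ + 4y₁ + 2y₂ + 4y₃ + 2y₄ + 4y₅ + 2y₆ + 4y₇ + y₈] = 0.066667·(41.16) = 2.7440.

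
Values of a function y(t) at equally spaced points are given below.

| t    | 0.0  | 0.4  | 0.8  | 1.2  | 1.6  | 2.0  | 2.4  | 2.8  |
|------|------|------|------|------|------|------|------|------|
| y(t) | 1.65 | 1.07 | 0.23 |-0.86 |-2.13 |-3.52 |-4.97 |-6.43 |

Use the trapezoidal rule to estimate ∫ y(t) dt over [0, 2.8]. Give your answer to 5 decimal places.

h = 0.4, n = 7.
(h/2)·[y₀ + 2y₁ + 2y₂ + 2y₃ + 2y₄ + 2y₅ + 2y₆ + y₇] = 0.2·(-25.14) = -5.02800.

-5.02800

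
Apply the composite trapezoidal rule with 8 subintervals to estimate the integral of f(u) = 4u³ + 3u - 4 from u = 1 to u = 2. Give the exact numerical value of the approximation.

h = (2 − 1)/8 = 0.125.
Nodes u₀,…,u₈ = 1, 1.125, 1.25, 1.375, 1.5, 1.625, 1.75, 1.875, 2.
f(u) = 4u³ + 3u - 4: f₀=3, f₁=5.0703125, f₂=7.5625, f₃=10.5234375, f₄=14, f₅=18.0390625, f₆=22.6875, f₇=27.9921875, f₈=34.
(h/2)·[f₀ + 2f₁ + 2f₂ + 2f₃ + 2f₄ + 2f₅ + 2f₆ + 2f₇ + f₈] = 0.0625·(248.75) = 15.546875.

15.546875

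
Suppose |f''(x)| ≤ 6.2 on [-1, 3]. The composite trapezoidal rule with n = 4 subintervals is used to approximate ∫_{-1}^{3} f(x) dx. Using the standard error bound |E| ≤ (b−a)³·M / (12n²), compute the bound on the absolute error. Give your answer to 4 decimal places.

|E| ≤ (4)³·6.2 / (12·4²) = 396.8/192 = 2.0667.

2.0667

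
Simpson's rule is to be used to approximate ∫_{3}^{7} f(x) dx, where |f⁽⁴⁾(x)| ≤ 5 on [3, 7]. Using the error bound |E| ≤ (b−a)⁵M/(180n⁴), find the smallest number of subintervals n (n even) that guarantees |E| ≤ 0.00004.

Need 5120/(180n⁴) ≤ 0.00004.
n⁴ ≥ 5120/(180·0.00004) = 711111 ⇒ n ≥ 29.0392, so the smallest even n is 30. (n must be even for Simpson's rule.)

30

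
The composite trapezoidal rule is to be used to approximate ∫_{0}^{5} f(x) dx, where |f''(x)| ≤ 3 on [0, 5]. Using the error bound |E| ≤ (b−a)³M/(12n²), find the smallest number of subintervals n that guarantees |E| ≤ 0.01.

Need 375/(12n²) ≤ 0.01.
n² ≥ 375/(12·0.01) = 3125 ⇒ n ≥ 55.9017, so the smallest n is 56.

56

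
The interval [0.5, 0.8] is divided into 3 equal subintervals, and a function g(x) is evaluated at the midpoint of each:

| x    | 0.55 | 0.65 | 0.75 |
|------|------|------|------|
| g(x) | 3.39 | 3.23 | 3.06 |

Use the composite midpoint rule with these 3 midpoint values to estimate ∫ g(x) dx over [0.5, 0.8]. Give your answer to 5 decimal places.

h = 0.1, n = 3.
h·[y(m₁) + y(m₂) + y(m₃)] = 0.1·(9.68) = 0.96800.

0.96800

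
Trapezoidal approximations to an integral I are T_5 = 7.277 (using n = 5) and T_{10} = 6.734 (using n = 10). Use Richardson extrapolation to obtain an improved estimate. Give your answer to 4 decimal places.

6.5530

R = (4·T_{10} − T_5) / 3 = (4·6.734 − 7.277)/3 = (19.659)/3 = 6.5530.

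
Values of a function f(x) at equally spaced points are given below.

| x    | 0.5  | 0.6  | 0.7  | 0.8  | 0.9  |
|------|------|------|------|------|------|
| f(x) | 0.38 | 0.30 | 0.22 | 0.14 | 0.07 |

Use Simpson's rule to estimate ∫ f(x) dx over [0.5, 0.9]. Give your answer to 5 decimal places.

h = 0.1, n = 4.
(h/3)·[y₀ + 4y₁ + 2y₂ + 4y₃ + y₄] = 0.033333·(2.65) = 0.08833.

0.08833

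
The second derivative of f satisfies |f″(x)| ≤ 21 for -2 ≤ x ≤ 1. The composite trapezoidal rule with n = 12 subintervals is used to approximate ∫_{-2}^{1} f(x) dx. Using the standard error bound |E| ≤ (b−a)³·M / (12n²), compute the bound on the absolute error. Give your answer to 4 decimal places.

0.3281

|E| ≤ (3)³·21 / (12·12²) = 567/1728 = 0.3281.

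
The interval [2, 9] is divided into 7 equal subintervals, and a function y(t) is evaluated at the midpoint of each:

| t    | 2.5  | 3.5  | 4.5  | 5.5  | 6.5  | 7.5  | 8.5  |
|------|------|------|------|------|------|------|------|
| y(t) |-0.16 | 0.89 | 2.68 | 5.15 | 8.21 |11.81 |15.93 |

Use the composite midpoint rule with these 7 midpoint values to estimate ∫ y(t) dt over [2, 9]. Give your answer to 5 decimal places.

h = 1, n = 7.
h·[y(m₁) + y(m₂) + y(m₃) + y(m₄) + y(m₅) + y(m₆) + y(m₇)] = 1·(44.51) = 44.51000.

44.51000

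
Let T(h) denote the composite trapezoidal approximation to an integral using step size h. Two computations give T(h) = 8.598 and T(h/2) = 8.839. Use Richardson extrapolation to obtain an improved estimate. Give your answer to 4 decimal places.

R = (4·T(h/2) − T(h)) / 3 = (4·8.839 − 8.598)/3 = (26.758)/3 = 8.9193.

8.9193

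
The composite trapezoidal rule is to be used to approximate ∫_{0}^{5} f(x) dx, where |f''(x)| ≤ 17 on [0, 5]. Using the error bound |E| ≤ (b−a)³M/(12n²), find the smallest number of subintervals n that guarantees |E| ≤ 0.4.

22

Need 2125/(12n²) ≤ 0.4.
n² ≥ 2125/(12·0.4) = 442.708 ⇒ n ≥ 21.0406, so the smallest n is 22.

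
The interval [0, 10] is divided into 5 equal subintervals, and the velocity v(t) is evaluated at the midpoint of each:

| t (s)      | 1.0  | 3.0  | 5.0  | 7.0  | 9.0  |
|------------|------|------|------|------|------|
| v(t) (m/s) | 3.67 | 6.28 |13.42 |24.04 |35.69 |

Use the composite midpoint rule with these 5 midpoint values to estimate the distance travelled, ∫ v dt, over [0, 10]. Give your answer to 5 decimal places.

h = 2, n = 5.
h·[y(m₁) + y(m₂) + y(m₃) + y(m₄) + y(m₅)] = 2·(83.10) = 166.20000.

166.20000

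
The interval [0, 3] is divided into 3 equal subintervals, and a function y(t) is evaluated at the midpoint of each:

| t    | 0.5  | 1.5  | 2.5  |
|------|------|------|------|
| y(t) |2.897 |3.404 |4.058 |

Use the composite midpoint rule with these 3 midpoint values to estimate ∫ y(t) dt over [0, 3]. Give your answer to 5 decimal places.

h = 1, n = 3.
h·[y(m₁) + y(m₂) + y(m₃)] = 1·(10.359) = 10.35900.

10.35900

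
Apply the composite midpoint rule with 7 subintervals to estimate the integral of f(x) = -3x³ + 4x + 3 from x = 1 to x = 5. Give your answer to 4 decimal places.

h = (5 − 1)/7 = 0.571429.
Midpoints m₁,…,m₇ = 1.285714, 1.857143, 2.428571, 3, 3.571429, 4.142857, 4.714286.
f(m₁)=1.766764, f(m₂)=-8.787172, f(m₃)=-30.256560, f(m₄)=-66, f(m₅)=-119.376093, f(m₆)=-193.743440, f(m₇)=-292.460641.
h·[f(m₁) + f(m₂) + f(m₃) + f(m₄) + f(m₅) + f(m₆) + f(m₇)] = 0.571429·(-708.857143) = -405.0612.

-405.0612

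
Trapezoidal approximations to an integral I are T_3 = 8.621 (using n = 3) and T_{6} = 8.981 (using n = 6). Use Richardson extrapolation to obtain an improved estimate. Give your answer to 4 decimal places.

R = (4·T_{6} − T_3) / 3 = (4·8.981 − 8.621)/3 = (27.303)/3 = 9.1010.

9.1010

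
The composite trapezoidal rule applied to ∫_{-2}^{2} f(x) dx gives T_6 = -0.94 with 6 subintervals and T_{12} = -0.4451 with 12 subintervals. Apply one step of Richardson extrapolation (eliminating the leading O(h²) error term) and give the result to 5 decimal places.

R = (4·T_{12} − T_6) / 3 = (4·(-0.4451) − (-0.94))/3 = (-0.8404)/3 = -0.28013.

-0.28013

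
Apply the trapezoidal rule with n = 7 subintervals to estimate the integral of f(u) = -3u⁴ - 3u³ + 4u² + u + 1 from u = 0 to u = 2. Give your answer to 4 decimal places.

h = (2 − 0)/7 = 0.285714.
Nodes u₀,…,u₇ = 0, 0.285714, 0.571429, 0.857143, 1.142857, 1.428571, 1.714286, 2.
f(u) = -3u⁴ - 3u³ + 4u² + u + 1: f₀=1, f₁=1.522282, f₂=1.997918, f₃=1.287380, f₄=-2.228655, f₅=-10.649313, f₆=-26.553519, f₇=-53.
(h/2)·[f₀ + 2f₁ + 2f₂ + 2f₃ + 2f₄ + 2f₅ + 2f₆ + f₇] = 0.142857·(-121.247813) = -17.3211.

-17.3211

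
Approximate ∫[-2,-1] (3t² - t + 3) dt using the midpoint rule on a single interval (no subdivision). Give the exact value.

11.25

M = (b−a)·f(-1.5) = 1·(11.25) = 11.25.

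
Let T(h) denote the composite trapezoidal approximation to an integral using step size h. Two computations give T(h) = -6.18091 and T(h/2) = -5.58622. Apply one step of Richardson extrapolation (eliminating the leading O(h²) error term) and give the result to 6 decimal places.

-5.387990

R = (4·T(h/2) − T(h)) / 3 = (4·(-5.58622) − (-6.18091))/3 = (-16.16397)/3 = -5.387990.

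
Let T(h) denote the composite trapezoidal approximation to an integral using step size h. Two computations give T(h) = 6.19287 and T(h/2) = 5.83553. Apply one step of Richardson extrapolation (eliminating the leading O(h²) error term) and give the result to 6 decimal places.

R = (4·T(h/2) − T(h)) / 3 = (4·5.83553 − 6.19287)/3 = (17.14925)/3 = 5.716417.

5.716417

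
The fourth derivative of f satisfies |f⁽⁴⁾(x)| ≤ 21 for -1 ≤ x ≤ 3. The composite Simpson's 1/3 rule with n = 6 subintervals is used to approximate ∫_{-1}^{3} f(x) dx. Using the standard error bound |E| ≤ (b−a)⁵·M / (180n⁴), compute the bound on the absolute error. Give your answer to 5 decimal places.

0.09218

|E| ≤ (4)⁵·21 / (180·6⁴) = 21504/233280 = 0.09218.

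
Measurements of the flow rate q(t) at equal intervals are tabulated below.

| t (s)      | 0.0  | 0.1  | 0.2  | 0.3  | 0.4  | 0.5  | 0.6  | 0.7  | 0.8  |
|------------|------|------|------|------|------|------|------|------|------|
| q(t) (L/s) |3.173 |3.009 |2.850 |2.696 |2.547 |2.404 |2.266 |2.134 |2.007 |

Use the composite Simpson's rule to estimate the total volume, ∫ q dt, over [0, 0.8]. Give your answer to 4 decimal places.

h = 0.1, n = 8.
(h/3)·[y₀ + 4y₁ + 2y₂ + 4y₃ + 2y₄ + 4y₅ + 2y₆ + 4y₇ + y₈] = 0.033333·(61.478) = 2.0493.

2.0493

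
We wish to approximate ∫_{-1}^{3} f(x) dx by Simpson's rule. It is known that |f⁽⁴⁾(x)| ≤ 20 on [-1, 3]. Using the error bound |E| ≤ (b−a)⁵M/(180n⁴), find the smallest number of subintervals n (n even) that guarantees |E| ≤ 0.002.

Need 20480/(180n⁴) ≤ 0.002.
n⁴ ≥ 20480/(180·0.002) = 56888.9 ⇒ n ≥ 15.4439, so the smallest even n is 16. (n must be even for Simpson's rule.)

16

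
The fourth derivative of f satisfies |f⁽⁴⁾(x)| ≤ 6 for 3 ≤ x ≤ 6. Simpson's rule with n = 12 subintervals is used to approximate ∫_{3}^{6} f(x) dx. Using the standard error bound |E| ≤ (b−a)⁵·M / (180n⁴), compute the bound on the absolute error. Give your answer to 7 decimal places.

|E| ≤ (3)⁵·6 / (180·12⁴) = 1458/3732480 = 0.0003906.

0.0003906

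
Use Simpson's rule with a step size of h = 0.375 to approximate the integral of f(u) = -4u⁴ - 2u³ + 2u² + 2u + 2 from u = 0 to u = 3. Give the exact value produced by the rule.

-201.931640625

h = (3 − 0)/8 = 0.375.
Nodes u₀,…,u₈ = 0, 0.375, 0.75, 1.125, 1.5, 1.875, 2.25, 2.625, 3.
f(u) = -4u⁴ - 2u³ + 2u² + 2u + 2: f₀=2, f₁=2.8466796875, f₂=2.515625, f₃=-2.4736328125, f₄=-17.5, f₅=-49.8408203125, f₆=-108.671875, f₇=-205.0673828125, f₈=-352.
(h/3)·[f₀ + 4f₁ + 2f₂ + 4f₃ + 2f₄ + 4f₅ + 2f₆ + 4f₇ + f₈] = 0.125·(-1615.453125) = -201.931640625.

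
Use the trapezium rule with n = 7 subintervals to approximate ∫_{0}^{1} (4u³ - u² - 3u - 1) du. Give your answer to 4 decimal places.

h = (1 − 0)/7 = 0.142857.
Nodes u₀,…,u₇ = 0, 0.142857, 0.285714, 0.428571, 0.571429, 0.714286, 0.857143, 1.
f(u) = 4u³ - u² - 3u - 1: f₀=-1, f₁=-1.437318, f₂=-1.845481, f₃=-2.154519, f₄=-2.294461, f₅=-2.195335, f₆=-1.787172, f₇=-1.
(h/2)·[f₀ + 2f₁ + 2f₂ + 2f₃ + 2f₄ + 2f₅ + 2f₆ + f₇] = 0.071429·(-25.428571) = -1.8163.

-1.8163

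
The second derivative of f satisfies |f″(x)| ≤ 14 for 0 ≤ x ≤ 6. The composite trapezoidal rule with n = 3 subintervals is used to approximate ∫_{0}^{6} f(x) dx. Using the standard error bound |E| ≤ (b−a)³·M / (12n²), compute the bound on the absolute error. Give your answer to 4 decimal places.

|E| ≤ (6)³·14 / (12·3²) = 3024/108 = 28.0000.

28.0000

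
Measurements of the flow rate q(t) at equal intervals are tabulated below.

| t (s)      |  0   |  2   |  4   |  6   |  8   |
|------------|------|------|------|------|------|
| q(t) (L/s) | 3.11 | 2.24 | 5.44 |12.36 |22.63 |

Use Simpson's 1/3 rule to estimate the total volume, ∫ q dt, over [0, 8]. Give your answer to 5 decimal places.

63.34667

h = 2, n = 4.
(h/3)·[y₀ + 4y₁ + 2y₂ + 4y₃ + y₄] = 0.666667·(95.02) = 63.34667.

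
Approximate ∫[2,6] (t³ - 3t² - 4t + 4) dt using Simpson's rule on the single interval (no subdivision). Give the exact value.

64

S = (b−a)/6 · [f(2) + 4f(4) + f(6)] = 0.666667·[(-8) + 4·4 + 88] = 64.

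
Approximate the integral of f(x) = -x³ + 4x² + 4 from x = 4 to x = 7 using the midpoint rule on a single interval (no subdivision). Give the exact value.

-124.125

M = (b−a)·f(5.5) = 3·(-41.375) = -124.125.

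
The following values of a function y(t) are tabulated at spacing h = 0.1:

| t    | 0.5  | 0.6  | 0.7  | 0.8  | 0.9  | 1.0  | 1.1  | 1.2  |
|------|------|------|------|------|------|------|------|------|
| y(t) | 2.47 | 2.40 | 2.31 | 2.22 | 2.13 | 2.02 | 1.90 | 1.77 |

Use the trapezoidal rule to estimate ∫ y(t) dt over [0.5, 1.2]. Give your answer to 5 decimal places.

1.51000

h = 0.1, n = 7.
(h/2)·[y₀ + 2y₁ + 2y₂ + 2y₃ + 2y₄ + 2y₅ + 2y₆ + y₇] = 0.05·(30.20) = 1.51000.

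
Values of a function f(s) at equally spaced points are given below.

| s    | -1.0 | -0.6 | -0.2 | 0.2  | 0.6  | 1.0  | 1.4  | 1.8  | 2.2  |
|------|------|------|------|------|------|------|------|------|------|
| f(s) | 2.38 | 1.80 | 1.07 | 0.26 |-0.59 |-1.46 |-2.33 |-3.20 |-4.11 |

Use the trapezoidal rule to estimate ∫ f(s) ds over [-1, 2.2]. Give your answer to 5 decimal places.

h = 0.4, n = 8.
(h/2)·[y₀ + 2y₁ + 2y₂ + 2y₃ + 2y₄ + 2y₅ + 2y₆ + 2y₇ + y₈] = 0.2·(-10.63) = -2.12600.

-2.12600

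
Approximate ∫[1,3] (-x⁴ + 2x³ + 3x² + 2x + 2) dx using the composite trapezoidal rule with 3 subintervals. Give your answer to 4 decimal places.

27.9835

h = (3 − 1)/3 = 0.666667.
Nodes x₀,…,x₃ = 1, 1.666667, 2.333333, 3.
f(x) = -x⁴ + 2x³ + 3x² + 2x + 2: f₀=8, f₁=15.209877, f₂=18.765432, f₃=8.
(h/2)·[f₀ + 2f₁ + 2f₂ + f₃] = 0.333333·(83.950617) = 27.9835.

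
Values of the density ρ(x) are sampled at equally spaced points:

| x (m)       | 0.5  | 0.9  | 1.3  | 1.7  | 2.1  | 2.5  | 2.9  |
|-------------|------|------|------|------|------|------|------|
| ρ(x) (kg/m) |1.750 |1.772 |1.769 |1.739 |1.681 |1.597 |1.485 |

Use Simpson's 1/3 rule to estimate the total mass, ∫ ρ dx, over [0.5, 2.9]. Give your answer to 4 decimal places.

h = 0.4, n = 6.
(h/3)·[y₀ + 4y₁ + 2y₂ + 4y₃ + 2y₄ + 4y₅ + y₆] = 0.133333·(30.567) = 4.0756.

4.0756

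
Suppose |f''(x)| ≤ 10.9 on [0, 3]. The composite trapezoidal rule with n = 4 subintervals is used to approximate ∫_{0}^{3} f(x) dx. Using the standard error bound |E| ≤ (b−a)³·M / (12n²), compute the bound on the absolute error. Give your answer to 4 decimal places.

|E| ≤ (3)³·10.9 / (12·4²) = 294.3/192 = 1.5328.

1.5328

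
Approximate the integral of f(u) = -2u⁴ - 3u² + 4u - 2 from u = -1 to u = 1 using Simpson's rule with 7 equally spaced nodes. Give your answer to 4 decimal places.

h = (1 − (-1))/6 = 0.333333.
Nodes u₀,…,u₆ = -1, -0.666667, -0.333333, 0, 0.333333, 0.666667, 1.
f(u) = -2u⁴ - 3u² + 4u - 2: f₀=-11, f₁=-6.395062, f₂=-3.691358, f₃=-2, f₄=-1.024691, f₅=-1.061728, f₆=-3.
(h/3)·[f₀ + 4f₁ + 2f₂ + 4f₃ + 2f₄ + 4f₅ + f₆] = 0.111111·(-61.259259) = -6.8066.

-6.8066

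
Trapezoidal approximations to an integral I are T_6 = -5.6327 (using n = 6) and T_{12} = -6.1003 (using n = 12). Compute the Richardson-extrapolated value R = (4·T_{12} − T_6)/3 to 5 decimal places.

-6.25617

R = (4·T_{12} − T_6) / 3 = (4·(-6.1003) − (-5.6327))/3 = (-18.7685)/3 = -6.25617.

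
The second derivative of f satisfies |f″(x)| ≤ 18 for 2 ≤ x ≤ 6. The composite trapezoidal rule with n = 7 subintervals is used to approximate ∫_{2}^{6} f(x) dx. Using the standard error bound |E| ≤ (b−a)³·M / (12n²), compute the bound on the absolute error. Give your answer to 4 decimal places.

1.9592

|E| ≤ (4)³·18 / (12·7²) = 1152/588 = 1.9592.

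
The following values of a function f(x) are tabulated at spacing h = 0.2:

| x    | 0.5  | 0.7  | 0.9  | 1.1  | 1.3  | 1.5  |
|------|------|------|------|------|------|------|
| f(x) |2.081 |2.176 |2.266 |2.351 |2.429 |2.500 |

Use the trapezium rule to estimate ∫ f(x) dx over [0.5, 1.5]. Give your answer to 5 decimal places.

2.30250

h = 0.2, n = 5.
(h/2)·[y₀ + 2y₁ + 2y₂ + 2y₃ + 2y₄ + y₅] = 0.1·(23.025) = 2.30250.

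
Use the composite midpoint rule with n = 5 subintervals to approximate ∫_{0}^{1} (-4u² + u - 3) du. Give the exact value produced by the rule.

h = (1 − 0)/5 = 0.2.
Midpoints m₁,…,m₅ = 0.1, 0.3, 0.5, 0.7, 0.9.
f(m₁)=-2.94, f(m₂)=-3.06, f(m₃)=-3.5, f(m₄)=-4.26, f(m₅)=-5.34.
h·[f(m₁) + f(m₂) + f(m₃) + f(m₄) + f(m₅)] = 0.2·(-19.1) = -3.82.

-3.82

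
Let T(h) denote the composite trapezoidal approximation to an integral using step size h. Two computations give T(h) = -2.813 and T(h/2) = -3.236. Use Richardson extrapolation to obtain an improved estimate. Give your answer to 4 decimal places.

-3.3770

R = (4·T(h/2) − T(h)) / 3 = (4·(-3.236) − (-2.813))/3 = (-10.131)/3 = -3.3770.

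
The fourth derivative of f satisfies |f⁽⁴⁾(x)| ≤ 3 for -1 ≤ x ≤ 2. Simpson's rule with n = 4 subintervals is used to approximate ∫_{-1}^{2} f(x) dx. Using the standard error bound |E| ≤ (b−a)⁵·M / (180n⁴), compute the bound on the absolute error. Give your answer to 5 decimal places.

0.01582

|E| ≤ (3)⁵·3 / (180·4⁴) = 729/46080 = 0.01582.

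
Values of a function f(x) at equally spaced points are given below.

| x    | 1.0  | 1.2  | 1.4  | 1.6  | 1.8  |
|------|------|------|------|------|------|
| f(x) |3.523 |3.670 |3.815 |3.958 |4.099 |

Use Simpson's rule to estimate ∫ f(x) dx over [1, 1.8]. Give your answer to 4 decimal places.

h = 0.2, n = 4.
(h/3)·[y₀ + 4y₁ + 2y₂ + 4y₃ + y₄] = 0.066667·(45.764) = 3.0509.

3.0509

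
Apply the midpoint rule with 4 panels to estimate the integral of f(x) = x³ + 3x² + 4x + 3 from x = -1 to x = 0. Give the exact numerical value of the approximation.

1.7421875

h = (0 − (-1))/4 = 0.25.
Midpoints m₁,…,m₄ = -0.875, -0.625, -0.375, -0.125.
f(m₁)=1.126953125, f(m₂)=1.427734375, f(m₃)=1.869140625, f(m₄)=2.544921875.
h·[f(m₁) + f(m₂) + f(m₃) + f(m₄)] = 0.25·(6.96875) = 1.7421875.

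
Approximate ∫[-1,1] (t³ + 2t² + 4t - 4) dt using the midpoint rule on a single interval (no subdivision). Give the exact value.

M = (b−a)·f(0) = 2·(-4) = -8.

-8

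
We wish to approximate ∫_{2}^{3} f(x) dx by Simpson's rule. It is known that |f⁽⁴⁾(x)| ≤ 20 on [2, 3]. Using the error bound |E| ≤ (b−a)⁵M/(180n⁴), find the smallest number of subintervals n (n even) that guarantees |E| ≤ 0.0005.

4

Need 20/(180n⁴) ≤ 0.0005.
n⁴ ≥ 20/(180·0.0005) = 222.222 ⇒ n ≥ 3.8610, so the smallest even n is 4. (n must be even for Simpson's rule.)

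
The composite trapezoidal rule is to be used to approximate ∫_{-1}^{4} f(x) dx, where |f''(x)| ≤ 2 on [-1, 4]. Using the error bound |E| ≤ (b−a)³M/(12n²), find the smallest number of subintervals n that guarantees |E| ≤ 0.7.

Need 250/(12n²) ≤ 0.7.
n² ≥ 250/(12·0.7) = 29.7619 ⇒ n ≥ 5.4554, so the smallest n is 6.

6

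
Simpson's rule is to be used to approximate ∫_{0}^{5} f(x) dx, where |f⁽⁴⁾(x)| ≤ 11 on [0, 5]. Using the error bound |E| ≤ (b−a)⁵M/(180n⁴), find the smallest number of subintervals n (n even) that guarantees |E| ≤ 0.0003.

30

Need 34375/(180n⁴) ≤ 0.0003.
n⁴ ≥ 34375/(180·0.0003) = 636574 ⇒ n ≥ 28.2463, so the smallest even n is 30. (n must be even for Simpson's rule.)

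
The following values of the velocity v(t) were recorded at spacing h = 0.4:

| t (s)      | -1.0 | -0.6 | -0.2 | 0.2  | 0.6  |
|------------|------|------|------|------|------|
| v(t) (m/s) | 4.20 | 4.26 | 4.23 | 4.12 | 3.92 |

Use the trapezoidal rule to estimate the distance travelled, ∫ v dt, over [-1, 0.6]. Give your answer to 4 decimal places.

6.6680

h = 0.4, n = 4.
(h/2)·[y₀ + 2y₁ + 2y₂ + 2y₃ + y₄] = 0.2·(33.34) = 6.6680.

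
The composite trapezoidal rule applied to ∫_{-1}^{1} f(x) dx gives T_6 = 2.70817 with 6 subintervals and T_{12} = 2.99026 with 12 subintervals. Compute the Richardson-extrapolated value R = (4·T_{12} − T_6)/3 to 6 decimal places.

R = (4·T_{12} − T_6) / 3 = (4·2.99026 − 2.70817)/3 = (9.25287)/3 = 3.084290.

3.084290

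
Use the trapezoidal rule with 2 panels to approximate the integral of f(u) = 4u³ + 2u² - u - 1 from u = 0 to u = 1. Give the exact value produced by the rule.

h = (1 − 0)/2 = 0.5.
Nodes u₀,…,u₂ = 0, 0.5, 1.
f(u) = 4u³ + 2u² - u - 1: f₀=-1, f₁=-0.5, f₂=4.
(h/2)·[f₀ + 2f₁ + f₂] = 0.25·(2) = 0.5.

0.5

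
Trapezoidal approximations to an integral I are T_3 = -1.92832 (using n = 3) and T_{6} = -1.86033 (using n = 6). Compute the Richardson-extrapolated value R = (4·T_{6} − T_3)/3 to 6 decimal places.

R = (4·T_{6} − T_3) / 3 = (4·(-1.86033) − (-1.92832))/3 = (-5.51300)/3 = -1.837667.

-1.837667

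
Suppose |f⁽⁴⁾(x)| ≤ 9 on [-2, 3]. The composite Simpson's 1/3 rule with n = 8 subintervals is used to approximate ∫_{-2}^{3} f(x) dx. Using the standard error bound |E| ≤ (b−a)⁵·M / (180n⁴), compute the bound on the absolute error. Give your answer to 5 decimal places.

|E| ≤ (5)⁵·9 / (180·8⁴) = 28125/737280 = 0.03815.

0.03815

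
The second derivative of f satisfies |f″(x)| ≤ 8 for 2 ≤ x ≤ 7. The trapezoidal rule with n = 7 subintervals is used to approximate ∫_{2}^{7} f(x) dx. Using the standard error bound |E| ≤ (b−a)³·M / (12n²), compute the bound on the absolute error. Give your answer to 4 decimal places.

1.7007

|E| ≤ (5)³·8 / (12·7²) = 1000/588 = 1.7007.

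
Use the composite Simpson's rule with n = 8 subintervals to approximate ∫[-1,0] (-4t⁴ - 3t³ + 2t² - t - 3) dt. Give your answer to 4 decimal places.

-1.8835

h = (0 − (-1))/8 = 0.125.
Nodes t₀,…,t₈ = -1, -0.875, -0.75, -0.625, -0.5, -0.375, -0.25, -0.125, 0.
f(t) = -4t⁴ - 3t³ + 2t² - t - 3: f₀=-1, f₁=-0.9287109375, f₂=-1.125, f₃=-1.4716796875, f₄=-1.875, f₅=-2.2646484375, f₆=-2.59375, f₇=-2.8388671875, f₈=-3.
(h/3)·[f₀ + 4f₁ + 2f₂ + 4f₃ + 2f₄ + 4f₅ + 2f₆ + 4f₇ + f₈] = 0.041667·(-45.203125) = -1.8835.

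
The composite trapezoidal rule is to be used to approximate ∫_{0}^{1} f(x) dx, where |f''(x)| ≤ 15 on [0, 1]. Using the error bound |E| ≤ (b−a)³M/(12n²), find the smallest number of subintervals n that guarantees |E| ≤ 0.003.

21

Need 15/(12n²) ≤ 0.003.
n² ≥ 15/(12·0.003) = 416.667 ⇒ n ≥ 20.4124, so the smallest n is 21.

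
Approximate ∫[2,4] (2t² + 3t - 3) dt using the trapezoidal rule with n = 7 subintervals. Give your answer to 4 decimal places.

49.3878

h = (4 − 2)/7 = 0.285714.
Nodes t₀,…,t₇ = 2, 2.285714, 2.571429, 2.857143, 3.142857, 3.428571, 3.714286, 4.
f(t) = 2t² + 3t - 3: f₀=11, f₁=14.306122, f₂=17.938776, f₃=21.897959, f₄=26.183673, f₅=30.795918, f₆=35.734694, f₇=41.
(h/2)·[f₀ + 2f₁ + 2f₂ + 2f₃ + 2f₄ + 2f₅ + 2f₆ + f₇] = 0.142857·(345.714286) = 49.3878.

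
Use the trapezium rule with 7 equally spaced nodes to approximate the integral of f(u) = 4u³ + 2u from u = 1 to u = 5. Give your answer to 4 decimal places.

h = (5 − 1)/6 = 0.666667.
Nodes u₀,…,u₆ = 1, 1.666667, 2.333333, 3, 3.666667, 4.333333, 5.
f(u) = 4u³ + 2u: f₀=6, f₁=21.851852, f₂=55.481481, f₃=114, f₄=204.518519, f₅=334.148148, f₆=510.
(h/2)·[f₀ + 2f₁ + 2f₂ + 2f₃ + 2f₄ + 2f₅ + f₆] = 0.333333·(1976) = 658.6667.

658.6667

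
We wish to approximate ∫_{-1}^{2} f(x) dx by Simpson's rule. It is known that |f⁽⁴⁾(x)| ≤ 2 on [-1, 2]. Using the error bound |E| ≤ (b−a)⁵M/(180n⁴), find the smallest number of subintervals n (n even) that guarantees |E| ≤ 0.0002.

Need 486/(180n⁴) ≤ 0.0002.
n⁴ ≥ 486/(180·0.0002) = 13500 ⇒ n ≥ 10.7791, so the smallest even n is 12. (n must be even for Simpson's rule.)

12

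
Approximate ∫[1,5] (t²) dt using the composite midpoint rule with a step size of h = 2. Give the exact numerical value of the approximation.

40

h = (5 − 1)/2 = 2.
Midpoints m₁,…,m₂ = 2, 4.
f(m₁)=4, f(m₂)=16.
h·[f(m₁) + f(m₂)] = 2·(20) = 40.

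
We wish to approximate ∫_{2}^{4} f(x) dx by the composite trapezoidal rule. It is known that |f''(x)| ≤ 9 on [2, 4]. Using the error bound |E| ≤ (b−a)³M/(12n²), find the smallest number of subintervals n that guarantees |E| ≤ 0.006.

Need 72/(12n²) ≤ 0.006.
n² ≥ 72/(12·0.006) = 1000 ⇒ n ≥ 31.6228, so the smallest n is 32.

32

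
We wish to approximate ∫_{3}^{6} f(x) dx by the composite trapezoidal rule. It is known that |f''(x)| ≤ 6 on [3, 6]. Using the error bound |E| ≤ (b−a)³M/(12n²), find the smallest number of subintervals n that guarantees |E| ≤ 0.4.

Need 162/(12n²) ≤ 0.4.
n² ≥ 162/(12·0.4) = 33.75 ⇒ n ≥ 5.8095, so the smallest n is 6.

6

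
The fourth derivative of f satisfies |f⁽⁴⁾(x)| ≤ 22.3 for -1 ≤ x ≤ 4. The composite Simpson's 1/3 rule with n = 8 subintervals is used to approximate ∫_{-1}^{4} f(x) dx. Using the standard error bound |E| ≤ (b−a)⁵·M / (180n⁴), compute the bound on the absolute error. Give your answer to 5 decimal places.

0.09452

|E| ≤ (5)⁵·22.3 / (180·8⁴) = 69687.5/737280 = 0.09452.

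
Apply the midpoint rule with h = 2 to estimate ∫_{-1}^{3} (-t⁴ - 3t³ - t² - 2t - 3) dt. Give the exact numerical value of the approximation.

-108

h = (3 − (-1))/2 = 2.
Midpoints m₁,…,m₂ = 0, 2.
f(m₁)=-3, f(m₂)=-51.
h·[f(m₁) + f(m₂)] = 2·(-54) = -108.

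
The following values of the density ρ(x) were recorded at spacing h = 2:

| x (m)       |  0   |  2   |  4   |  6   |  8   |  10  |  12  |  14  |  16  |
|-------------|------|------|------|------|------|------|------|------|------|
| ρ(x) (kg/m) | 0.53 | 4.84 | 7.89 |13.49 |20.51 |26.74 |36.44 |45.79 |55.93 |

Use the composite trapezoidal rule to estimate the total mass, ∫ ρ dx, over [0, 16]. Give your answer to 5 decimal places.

367.86000

h = 2, n = 8.
(h/2)·[y₀ + 2y₁ + 2y₂ + 2y₃ + 2y₄ + 2y₅ + 2y₆ + 2y₇ + y₈] = 1·(367.86) = 367.86000.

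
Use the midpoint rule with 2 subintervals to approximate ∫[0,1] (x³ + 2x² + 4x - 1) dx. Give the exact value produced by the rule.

1.84375

h = (1 − 0)/2 = 0.5.
Midpoints m₁,…,m₂ = 0.25, 0.75.
f(m₁)=0.140625, f(m₂)=3.546875.
h·[f(m₁) + f(m₂)] = 0.5·(3.6875) = 1.84375.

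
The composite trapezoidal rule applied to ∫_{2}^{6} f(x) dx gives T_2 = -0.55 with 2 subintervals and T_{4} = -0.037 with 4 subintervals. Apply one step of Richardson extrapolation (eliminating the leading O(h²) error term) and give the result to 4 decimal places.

0.1340

R = (4·T_{4} − T_2) / 3 = (4·(-0.037) − (-0.55))/3 = (0.402)/3 = 0.1340.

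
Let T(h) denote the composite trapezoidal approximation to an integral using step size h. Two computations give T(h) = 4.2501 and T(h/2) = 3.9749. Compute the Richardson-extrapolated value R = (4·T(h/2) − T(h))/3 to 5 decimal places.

R = (4·T(h/2) − T(h)) / 3 = (4·3.9749 − 4.2501)/3 = (11.6495)/3 = 3.88317.

3.88317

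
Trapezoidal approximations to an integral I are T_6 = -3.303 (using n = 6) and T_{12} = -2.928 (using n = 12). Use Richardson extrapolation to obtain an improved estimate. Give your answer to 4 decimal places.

R = (4·T_{12} − T_6) / 3 = (4·(-2.928) − (-3.303))/3 = (-8.409)/3 = -2.8030.

-2.8030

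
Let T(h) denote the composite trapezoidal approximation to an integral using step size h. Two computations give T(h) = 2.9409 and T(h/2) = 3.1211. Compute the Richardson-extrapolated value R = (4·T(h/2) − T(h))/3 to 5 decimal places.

R = (4·T(h/2) − T(h)) / 3 = (4·3.1211 − 2.9409)/3 = (9.5435)/3 = 3.18117.

3.18117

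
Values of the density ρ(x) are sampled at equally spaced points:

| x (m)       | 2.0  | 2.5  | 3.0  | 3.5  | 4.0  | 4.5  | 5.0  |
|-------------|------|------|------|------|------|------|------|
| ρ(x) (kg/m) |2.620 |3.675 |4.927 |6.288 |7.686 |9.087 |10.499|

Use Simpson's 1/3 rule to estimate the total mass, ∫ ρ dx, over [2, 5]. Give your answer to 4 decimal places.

19.0908

h = 0.5, n = 6.
(h/3)·[y₀ + 4y₁ + 2y₂ + 4y₃ + 2y₄ + 4y₅ + y₆] = 0.166667·(114.545) = 19.0908.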